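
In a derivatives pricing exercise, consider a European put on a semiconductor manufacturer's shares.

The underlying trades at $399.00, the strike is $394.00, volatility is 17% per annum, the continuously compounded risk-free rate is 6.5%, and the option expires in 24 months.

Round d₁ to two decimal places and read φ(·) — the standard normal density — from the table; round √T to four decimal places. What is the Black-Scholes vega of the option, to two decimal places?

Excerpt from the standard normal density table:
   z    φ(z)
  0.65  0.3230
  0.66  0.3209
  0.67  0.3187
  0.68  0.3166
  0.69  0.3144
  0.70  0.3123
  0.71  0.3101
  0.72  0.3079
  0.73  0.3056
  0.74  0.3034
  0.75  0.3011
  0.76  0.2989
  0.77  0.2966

174.98

T = 2;  σ√T = 0.2404
d₁ = [ln(399/394) + (0.065 + 0.17²/2)·2] / 0.2404 = [0.0126 + 0.1589] / 0.2404 = 0.7134 which rounds to 0.71
√T = √2 = 1.4142
φ(d₁) = φ(0.71) = 0.3101
vega = S·φ(d₁)·√T = 399·0.3101·1.4142 = 174.9788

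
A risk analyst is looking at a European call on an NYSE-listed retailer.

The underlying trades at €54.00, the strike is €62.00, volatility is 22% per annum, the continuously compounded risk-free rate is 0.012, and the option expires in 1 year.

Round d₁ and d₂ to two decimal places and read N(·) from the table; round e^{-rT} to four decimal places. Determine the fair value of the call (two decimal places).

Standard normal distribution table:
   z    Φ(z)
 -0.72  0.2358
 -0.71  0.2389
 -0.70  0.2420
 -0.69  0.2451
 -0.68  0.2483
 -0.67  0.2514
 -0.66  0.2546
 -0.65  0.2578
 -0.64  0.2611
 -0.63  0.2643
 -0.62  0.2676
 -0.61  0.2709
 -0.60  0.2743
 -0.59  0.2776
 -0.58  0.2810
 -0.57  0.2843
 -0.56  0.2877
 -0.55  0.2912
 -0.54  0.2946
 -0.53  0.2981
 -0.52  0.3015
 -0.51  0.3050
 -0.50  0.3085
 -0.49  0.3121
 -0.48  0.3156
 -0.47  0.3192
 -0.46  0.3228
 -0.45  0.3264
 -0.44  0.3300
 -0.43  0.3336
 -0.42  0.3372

σ√T = 0.22·√1 = 0.2200
d₁ = [ln(54/62) + (0.012 + 0.22²/2)·1] / 0.2200 = [-0.1382 + 0.0362] / 0.2200 = -0.4634 ⇒ -0.46
d₂ = d₁ − σ√T = -0.4634 − 0.2200 = -0.6834 ⇒ -0.68
exp(−rT) = exp(−0.012·1) = 0.9881
N(d₁) = N(-0.46) = 0.3228;  N(d₂) = N(-0.68) = 0.2483
C = 54·0.3228 − 62·0.9881·0.2483 = 17.4312 − 15.2114 = 2.2198

€2.22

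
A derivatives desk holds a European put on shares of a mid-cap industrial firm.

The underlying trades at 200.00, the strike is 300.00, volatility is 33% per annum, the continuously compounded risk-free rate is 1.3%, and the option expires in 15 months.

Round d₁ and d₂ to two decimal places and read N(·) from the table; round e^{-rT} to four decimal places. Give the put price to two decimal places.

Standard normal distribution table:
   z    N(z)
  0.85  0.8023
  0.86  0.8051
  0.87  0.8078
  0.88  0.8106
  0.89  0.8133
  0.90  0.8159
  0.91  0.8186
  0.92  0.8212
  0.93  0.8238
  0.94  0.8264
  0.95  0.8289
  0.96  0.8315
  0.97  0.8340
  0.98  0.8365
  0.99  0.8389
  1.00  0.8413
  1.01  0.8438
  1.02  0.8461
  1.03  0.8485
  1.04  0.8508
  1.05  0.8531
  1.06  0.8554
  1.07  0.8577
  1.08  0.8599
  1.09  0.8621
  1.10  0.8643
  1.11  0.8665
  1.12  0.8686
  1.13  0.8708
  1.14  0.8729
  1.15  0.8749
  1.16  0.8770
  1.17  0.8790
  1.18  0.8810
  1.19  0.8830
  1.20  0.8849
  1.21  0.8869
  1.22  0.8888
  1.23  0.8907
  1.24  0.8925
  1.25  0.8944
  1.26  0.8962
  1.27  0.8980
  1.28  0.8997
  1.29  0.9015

101.88

σ√T = 0.33·√1.25 = 0.3690
d₁ = [ln(200/300) + (0.013 + ½·0.33²)·1.25] / (σ√T) = (-0.4055 + 0.0843) / 0.3690 = -0.8704 ⇒ -0.87
d₂ = -0.8704 − 0.3690 = -1.2394 ⇒ -1.24
e^(−rT) = e^(−0.013·1.25) = 0.9839
P = 300·0.9839·N(1.24) − 200·N(0.87) = 300·0.9839·0.8925 − 200·0.8078 = 263.4392 − 161.5600 = 101.8792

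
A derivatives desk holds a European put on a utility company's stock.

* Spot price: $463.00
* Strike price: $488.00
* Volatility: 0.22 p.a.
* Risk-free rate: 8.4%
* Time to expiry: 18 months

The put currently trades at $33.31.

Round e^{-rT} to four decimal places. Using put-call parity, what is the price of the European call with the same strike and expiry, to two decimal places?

$66.09

exp(−rT) = exp(−0.084·1.5) = 0.8816
Put-call parity: C − P = S − K·e^(−rT) = 463 − 488·0.8816 = 463 − 430.2208 = 32.7792
C = P + (C − P) = 33.31 + (32.7792) = 66.0892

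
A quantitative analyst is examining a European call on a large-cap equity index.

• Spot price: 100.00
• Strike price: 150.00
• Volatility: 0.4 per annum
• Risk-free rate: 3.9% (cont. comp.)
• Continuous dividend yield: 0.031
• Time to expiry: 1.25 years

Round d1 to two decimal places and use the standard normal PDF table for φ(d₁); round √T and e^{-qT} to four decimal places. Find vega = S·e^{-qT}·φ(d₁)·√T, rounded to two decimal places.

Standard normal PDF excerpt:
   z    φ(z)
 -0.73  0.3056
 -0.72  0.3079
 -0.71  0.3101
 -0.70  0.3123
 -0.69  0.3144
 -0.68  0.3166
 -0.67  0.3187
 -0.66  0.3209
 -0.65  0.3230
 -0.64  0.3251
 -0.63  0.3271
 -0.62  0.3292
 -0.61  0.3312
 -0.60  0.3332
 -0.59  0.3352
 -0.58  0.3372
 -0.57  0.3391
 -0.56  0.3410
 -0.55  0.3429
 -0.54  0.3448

σ√T = 0.4 × 1.1180 = 0.4472
d₁ = [ln(100/150) + (0.039 − 0.031 + 0.4²/2)·1.25] / 0.4472 = [-0.4055 + 0.1100] / 0.4472 = -0.6607 ⇒ -0.66
√T = √1.25 = 1.1180
φ(d₁) = φ(-0.66) = 0.3209
e^(−qT) = e^(−0.031·1.25) = 0.9620
vega = S·e^(−qT)·φ(d₁)·√T = 100·0.9620·0.3209·1.1180 = 34.5133

34.51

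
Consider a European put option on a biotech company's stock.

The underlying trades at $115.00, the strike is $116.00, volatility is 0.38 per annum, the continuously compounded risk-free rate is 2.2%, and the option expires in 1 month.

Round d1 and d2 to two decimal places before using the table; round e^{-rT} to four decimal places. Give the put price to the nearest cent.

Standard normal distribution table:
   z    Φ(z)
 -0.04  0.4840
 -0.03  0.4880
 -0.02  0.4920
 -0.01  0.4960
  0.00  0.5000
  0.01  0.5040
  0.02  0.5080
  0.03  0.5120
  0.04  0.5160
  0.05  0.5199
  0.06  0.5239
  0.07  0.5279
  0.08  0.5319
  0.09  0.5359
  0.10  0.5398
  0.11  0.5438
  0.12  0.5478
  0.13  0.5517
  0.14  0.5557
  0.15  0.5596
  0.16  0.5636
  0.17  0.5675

$5.47

σ√T = 0.38 × 0.2887 = 0.1097
d₁ = [ln(115/116) + (0.022 + ½·0.38²)·0.08333] / (σ√T) = (-0.0087 + 0.0078) / 0.1097 = -0.0074 which rounds to -0.01
d₂ = -0.0074 − 0.1097 = -0.1171 which rounds to -0.12
e^(−rT) = e^(−0.022·0.08333) = 0.9982
N(−d₂) = N(0.12) = 0.5478;  N(−d₁) = N(0.01) = 0.5040
P = 116·0.9982·0.5478 − 115·0.5040 = 63.4304 − 57.9600 = 5.4704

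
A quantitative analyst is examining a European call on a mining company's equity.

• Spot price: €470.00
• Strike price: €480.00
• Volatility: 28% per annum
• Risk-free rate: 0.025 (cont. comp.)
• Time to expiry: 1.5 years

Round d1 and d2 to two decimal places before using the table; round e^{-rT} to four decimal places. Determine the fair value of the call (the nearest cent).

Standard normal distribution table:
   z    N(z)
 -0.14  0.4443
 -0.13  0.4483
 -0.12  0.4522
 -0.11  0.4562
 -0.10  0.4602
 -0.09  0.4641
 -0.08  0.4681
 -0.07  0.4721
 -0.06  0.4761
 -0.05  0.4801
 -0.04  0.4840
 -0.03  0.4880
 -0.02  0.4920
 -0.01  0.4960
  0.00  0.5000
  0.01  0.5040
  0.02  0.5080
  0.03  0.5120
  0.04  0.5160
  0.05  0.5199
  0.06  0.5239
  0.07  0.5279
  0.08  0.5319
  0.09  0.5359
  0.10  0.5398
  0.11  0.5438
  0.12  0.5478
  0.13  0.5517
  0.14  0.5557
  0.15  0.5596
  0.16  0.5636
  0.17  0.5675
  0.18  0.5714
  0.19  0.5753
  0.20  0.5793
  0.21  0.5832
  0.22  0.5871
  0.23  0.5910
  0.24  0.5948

σ√T = 0.28 × 1.2247 = 0.3429
d₁ = [ln(470/480) + (0.025 + ½·0.28²)·1.5] / (σ√T) = (-0.0211 + 0.0963) / 0.3429 = 0.2194 → 0.22
d₂ = 0.2194 − 0.3429 = -0.1235 → -0.12
e^(−rT) = e^(−0.025·1.5) = 0.9632
C = 470·N(0.22) − 480·0.9632·N(-0.12) = 470·0.5871 − 480·0.9632·0.4522 = 275.9370 − 209.0683 = 66.8687

€66.87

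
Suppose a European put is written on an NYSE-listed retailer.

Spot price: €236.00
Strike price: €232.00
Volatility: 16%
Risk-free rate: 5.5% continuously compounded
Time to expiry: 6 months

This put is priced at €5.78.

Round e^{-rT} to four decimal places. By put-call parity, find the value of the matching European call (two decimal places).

e^(−rT) = e^(−0.055·0.5) = 0.9729
Put-call parity: C − P = S − K·e^(−rT) = 236 − 232·0.9729 = 236 − 225.7128 = 10.2872
C = P + (C − P) = 5.78 + (10.2872) = 16.0672

€16.07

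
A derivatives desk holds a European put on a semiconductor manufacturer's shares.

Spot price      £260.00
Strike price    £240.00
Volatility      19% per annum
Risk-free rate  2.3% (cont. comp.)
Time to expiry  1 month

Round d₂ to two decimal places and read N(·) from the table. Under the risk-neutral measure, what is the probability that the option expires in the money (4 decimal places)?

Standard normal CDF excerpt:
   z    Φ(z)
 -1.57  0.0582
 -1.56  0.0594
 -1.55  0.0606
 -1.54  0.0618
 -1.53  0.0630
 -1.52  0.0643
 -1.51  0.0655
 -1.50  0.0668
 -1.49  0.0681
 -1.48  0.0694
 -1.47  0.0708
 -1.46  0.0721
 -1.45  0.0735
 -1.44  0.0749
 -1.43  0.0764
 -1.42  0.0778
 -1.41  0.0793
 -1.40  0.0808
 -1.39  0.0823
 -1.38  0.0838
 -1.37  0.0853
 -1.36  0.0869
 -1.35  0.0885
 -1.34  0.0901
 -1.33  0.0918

0.0708

σ√T = 0.19·√0.08333 = 0.0548
d₁ = [ln(260/240) + (0.023 + 0.19²/2)·0.08333] / 0.0548 = [0.0800 + 0.0034] / 0.0548 = 1.5217 → 1.52
d₂ = d₁ − σ√T = 1.5217 − 0.0548 = 1.4669 → 1.47
Pr(exercise) under Q = N(−d₂) = N(-1.47) = 0.0708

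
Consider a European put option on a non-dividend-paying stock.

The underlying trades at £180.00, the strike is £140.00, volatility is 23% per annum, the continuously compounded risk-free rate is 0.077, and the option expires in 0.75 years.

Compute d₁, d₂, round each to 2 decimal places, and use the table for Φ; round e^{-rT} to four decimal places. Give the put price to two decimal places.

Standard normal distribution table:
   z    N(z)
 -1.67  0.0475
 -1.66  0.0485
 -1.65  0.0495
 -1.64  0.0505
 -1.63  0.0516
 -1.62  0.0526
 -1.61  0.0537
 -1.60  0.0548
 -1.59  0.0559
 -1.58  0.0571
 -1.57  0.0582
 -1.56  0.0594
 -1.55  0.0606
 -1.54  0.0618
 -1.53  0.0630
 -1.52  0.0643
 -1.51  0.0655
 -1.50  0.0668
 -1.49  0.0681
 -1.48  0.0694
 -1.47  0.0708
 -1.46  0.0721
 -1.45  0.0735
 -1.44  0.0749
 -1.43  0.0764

£0.80

σ√T = 0.23·√0.75 = 0.1992
d₁ = [ln(180/140) + (0.077 + ½·0.23²)·0.75] / (σ√T) = (0.2513 + 0.0776) / 0.1992 = 1.6512 ⇒ 1.65
d₂ = 1.6512 − 0.1992 = 1.4520 ⇒ 1.45
e^(−rT) = e^(−0.077·0.75) = 0.9439
N(−d₂) = N(-1.45) = 0.0735;  N(−d₁) = N(-1.65) = 0.0495
P = 140·0.9439·0.0735 − 180·0.0495 = 9.7127 − 8.9100 = 0.8027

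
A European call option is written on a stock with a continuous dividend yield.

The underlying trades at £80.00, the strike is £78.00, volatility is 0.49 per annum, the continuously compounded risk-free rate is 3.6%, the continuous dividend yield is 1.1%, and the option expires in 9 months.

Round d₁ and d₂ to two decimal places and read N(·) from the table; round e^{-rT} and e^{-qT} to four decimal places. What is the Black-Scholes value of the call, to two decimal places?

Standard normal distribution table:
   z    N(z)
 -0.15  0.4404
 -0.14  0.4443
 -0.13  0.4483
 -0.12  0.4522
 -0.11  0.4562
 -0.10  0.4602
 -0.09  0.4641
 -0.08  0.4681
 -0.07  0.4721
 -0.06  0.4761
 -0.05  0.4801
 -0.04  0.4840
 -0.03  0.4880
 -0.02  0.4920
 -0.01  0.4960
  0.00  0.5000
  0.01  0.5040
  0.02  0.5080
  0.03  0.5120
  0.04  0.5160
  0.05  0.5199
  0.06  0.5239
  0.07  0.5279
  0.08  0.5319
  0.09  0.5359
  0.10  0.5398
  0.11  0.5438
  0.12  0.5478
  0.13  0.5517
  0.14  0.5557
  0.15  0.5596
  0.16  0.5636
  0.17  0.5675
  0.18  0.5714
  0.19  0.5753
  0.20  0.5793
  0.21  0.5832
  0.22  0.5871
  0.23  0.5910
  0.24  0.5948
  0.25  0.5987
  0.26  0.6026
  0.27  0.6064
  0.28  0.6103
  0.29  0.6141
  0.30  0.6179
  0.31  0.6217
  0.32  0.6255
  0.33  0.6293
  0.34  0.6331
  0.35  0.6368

£14.99

T = 0.75;  σ√T = 0.4244
d₁ = [ln(80/78) + (0.036 − 0.011 + ½·0.49²)·0.75] / (σ√T) = (0.0253 + 0.1088) / 0.4244 = 0.3160 which rounds to 0.32
d₂ = 0.3160 − 0.4244 = -0.1083 which rounds to -0.11
exp(−qT) = exp(−0.011·0.75) = 0.9918;  exp(−rT) = exp(−0.036·0.75) = 0.9734
N(d₁) = N(0.32) = 0.6255;  N(d₂) = N(-0.11) = 0.4562
C = 80·0.9918·0.6255 − 78·0.9734·0.4562 = 49.6297 − 34.6371 = 14.9926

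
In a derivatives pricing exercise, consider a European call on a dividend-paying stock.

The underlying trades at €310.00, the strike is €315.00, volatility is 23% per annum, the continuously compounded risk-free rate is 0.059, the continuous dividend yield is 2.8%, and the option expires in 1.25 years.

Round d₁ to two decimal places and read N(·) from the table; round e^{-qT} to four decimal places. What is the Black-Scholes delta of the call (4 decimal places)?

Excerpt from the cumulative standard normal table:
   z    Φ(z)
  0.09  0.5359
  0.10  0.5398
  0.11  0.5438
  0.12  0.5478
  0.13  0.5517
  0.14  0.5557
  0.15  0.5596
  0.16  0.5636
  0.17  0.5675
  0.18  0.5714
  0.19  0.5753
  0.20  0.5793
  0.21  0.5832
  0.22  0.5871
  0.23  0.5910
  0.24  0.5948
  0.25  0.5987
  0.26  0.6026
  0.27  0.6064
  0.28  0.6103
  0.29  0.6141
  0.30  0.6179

0.5669

σ√T = 0.23·√1.25 = 0.2571
d₁ = [ln(310/315) + (0.059 − 0.028 + ½·0.23²)·1.25] / (σ√T) = (-0.0160 + 0.0718) / 0.2571 = 0.2170 ≈ 0.22
N(d₁) = N(0.22) = 0.5871
Δ_call = e^(−qT)·N(d₁) = 0.9656·0.5871 = 0.5669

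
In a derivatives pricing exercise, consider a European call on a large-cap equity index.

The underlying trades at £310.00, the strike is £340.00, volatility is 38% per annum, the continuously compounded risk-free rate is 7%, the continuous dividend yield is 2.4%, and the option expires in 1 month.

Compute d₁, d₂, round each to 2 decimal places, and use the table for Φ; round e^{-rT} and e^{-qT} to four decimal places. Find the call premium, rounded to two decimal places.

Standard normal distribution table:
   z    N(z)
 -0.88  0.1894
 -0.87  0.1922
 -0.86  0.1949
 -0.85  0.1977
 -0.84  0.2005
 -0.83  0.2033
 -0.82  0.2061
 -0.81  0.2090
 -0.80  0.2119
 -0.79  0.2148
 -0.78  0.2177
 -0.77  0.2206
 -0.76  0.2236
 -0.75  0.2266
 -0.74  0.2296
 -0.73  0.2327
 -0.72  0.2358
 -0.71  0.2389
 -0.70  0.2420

σ√T = 0.38 × 0.2887 = 0.1097
d₁ = [ln(310/340) + (0.07 − 0.024 + 0.38²/2)·0.08333] / 0.1097 = [-0.0924 + 0.0098] / 0.1097 = -0.7523 ⇒ -0.75
d₂ = d₁ − σ√T = -0.7523 − 0.1097 = -0.8620 ⇒ -0.86
exp(−qT) = exp(−0.024·0.08333) = 0.9980;  exp(−rT) = exp(−0.07·0.08333) = 0.9942
N(d₁) = N(-0.75) = 0.2266;  N(d₂) = N(-0.86) = 0.1949
C = 310·0.9980·0.2266 − 340·0.9942·0.1949 = 70.1055 − 65.8817 = 4.2239

£4.22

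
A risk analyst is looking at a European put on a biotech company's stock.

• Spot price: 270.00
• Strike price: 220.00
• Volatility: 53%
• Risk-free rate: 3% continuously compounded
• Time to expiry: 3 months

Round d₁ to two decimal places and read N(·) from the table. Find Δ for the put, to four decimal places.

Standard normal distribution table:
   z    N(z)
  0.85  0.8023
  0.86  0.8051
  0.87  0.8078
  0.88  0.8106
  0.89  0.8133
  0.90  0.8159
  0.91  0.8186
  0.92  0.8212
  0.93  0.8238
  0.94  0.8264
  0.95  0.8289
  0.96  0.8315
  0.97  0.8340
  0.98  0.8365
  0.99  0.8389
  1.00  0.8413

T = 0.25;  σ√T = 0.2650
d₁ = [ln(270/220) + (0.03 + ½·0.53²)·0.25] / (σ√T) = (0.2048 + 0.0426) / 0.2650 = 0.9336 which rounds to 0.93
N(d₁) = N(0.93) = 0.8238
Δ_put = N(d₁) − 1 = 0.8238 − 1 = -0.1762

-0.1762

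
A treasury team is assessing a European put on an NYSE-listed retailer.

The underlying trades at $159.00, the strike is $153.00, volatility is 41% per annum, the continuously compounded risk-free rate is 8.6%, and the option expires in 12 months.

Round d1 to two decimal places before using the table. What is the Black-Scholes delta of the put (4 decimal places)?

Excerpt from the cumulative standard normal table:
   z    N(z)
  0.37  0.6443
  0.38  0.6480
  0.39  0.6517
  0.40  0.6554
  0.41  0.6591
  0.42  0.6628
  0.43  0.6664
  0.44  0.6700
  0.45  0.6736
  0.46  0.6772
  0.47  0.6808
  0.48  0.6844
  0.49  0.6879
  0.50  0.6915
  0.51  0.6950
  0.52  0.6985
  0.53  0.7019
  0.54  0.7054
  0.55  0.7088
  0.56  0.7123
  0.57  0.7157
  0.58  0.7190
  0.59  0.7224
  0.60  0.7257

σ√T = 0.41 × 1.0000 = 0.4100
d₁ = [ln(159/153) + (0.086 + 0.41²/2)·1] / 0.4100 = [0.0385 + 0.1700] / 0.4100 = 0.5086 which rounds to 0.51
N(d₁) = N(0.51) = 0.6950
Δ_put = N(d₁) − 1 = 0.6950 − 1 = -0.3050

-0.3050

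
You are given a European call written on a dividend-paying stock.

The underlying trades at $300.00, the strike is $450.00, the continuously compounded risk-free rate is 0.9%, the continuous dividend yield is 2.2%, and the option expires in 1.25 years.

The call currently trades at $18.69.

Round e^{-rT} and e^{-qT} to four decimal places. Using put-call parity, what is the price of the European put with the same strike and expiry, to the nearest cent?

e^(−qT) = e^(−0.022·1.25) = 0.9729;  e^(−rT) = e^(−0.009·1.25) = 0.9888
Put-call parity: C − P = S·e^(−qT) − K·e^(−rT) = 300·0.9729 − 450·0.9888 = 291.8700 − 444.9600 = -153.0900
P = C − (C − P) = 18.69 − (-153.0900) = 171.7800

$171.78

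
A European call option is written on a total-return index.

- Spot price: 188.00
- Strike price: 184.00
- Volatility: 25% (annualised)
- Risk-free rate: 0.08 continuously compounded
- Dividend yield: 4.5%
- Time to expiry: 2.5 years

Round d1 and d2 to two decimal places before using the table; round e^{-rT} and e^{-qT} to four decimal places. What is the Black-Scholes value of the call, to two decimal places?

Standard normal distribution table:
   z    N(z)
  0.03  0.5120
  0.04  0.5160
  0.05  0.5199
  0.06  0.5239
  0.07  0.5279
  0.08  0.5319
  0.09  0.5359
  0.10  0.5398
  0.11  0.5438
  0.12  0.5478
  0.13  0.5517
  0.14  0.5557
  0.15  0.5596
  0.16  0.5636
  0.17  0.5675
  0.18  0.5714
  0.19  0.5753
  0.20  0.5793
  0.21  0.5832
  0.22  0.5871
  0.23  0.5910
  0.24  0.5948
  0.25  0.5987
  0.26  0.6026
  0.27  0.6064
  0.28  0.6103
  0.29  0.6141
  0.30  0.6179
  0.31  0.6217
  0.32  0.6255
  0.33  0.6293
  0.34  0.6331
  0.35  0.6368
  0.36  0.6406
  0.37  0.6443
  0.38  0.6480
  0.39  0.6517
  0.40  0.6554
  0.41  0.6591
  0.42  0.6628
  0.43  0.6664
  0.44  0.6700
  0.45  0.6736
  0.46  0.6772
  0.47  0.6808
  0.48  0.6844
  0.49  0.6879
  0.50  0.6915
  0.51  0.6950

34.25

T = 2.5;  σ√T = 0.3953
d₁ = [ln(188/184) + (0.08 − 0.045 + 0.25²/2)·2.5] / 0.3953 = [0.0215 + 0.1656] / 0.3953 = 0.4734 ⇒ 0.47
d₂ = d₁ − σ√T = 0.4734 − 0.3953 = 0.0781 ⇒ 0.08
exp(−qT) = exp(−0.045·2.5) = 0.8936;  exp(−rT) = exp(−0.08·2.5) = 0.8187
N(d₁) = N(0.47) = 0.6808;  N(d₂) = N(0.08) = 0.5319
C = 188·0.8936·0.6808 − 184·0.8187·0.5319 = 114.3722 − 80.1258 = 34.2464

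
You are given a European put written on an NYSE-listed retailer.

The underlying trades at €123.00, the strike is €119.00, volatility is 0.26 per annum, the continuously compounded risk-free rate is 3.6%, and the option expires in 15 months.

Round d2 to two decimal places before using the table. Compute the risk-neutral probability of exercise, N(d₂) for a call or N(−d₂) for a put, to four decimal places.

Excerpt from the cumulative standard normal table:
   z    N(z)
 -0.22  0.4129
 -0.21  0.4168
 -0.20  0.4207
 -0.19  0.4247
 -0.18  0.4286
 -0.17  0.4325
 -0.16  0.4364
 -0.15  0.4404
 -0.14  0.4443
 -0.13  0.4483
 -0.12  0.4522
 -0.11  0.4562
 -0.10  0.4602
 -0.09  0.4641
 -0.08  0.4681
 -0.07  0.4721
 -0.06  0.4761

σ√T = 0.26·√1.25 = 0.2907
d₁ = [ln(123/119) + (0.036 + ½·0.26²)·1.25] / (σ√T) = (0.0331 + 0.0872) / 0.2907 = 0.4139 ⇒ 0.41
d₂ = 0.4139 − 0.2907 = 0.1232 ⇒ 0.12
Pr(exercise) under Q = N(−d₂) = N(-0.12) = 0.4522

0.4522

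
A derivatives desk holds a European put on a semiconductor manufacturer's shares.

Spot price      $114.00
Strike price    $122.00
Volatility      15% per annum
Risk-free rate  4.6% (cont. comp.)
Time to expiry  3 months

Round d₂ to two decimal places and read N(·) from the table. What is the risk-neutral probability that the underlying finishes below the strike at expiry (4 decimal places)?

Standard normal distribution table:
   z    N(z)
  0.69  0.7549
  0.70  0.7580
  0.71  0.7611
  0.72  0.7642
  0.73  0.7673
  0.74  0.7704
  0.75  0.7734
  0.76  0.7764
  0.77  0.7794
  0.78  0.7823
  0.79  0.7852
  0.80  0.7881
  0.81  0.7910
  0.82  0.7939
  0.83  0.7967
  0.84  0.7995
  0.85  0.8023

0.7852

T = 0.25;  σ√T = 0.0750
d₁ = [ln(114/122) + (0.046 + ½·0.15²)·0.25] / (σ√T) = (-0.0678 + 0.0143) / 0.0750 = -0.7135 ≈ -0.71
d₂ = -0.7135 − 0.0750 = -0.7885 ≈ -0.79
Pr(exercise) under Q = N(−d₂) = N(0.79) = 0.7852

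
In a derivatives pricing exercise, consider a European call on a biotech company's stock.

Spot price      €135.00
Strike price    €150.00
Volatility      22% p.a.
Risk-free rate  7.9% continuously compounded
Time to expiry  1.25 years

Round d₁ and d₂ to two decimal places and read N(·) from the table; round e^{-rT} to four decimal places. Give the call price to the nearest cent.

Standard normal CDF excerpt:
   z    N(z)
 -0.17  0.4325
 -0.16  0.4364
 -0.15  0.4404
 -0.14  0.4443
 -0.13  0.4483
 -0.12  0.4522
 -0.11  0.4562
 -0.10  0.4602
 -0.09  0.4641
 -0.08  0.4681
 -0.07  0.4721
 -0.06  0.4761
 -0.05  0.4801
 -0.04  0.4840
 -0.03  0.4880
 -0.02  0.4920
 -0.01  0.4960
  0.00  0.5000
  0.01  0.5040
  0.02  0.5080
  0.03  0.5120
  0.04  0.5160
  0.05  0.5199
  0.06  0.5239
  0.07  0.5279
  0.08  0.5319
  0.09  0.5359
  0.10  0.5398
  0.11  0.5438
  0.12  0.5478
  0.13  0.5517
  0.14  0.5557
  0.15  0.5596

€13.02

σ√T = 0.22·√1.25 = 0.2460
ln(S/K) + (r + σ²/2)T = ln(135/150) + (0.079 + 0.22²/2)·1.25 = -0.1054 + 0.1290 = 0.0236
d₁ = 0.0236 / 0.2460 = 0.0961 which rounds to 0.10
d₂ = d₁ − σ√T = 0.0961 − 0.2460 = -0.1499 which rounds to -0.15
e^(−rT) = e^(−0.079·1.25) = 0.9060
N(d₁) = N(0.10) = 0.5398;  N(d₂) = N(-0.15) = 0.4404
C = 135·0.5398 − 150·0.9060·0.4404 = 72.8730 − 59.8504 = 13.0226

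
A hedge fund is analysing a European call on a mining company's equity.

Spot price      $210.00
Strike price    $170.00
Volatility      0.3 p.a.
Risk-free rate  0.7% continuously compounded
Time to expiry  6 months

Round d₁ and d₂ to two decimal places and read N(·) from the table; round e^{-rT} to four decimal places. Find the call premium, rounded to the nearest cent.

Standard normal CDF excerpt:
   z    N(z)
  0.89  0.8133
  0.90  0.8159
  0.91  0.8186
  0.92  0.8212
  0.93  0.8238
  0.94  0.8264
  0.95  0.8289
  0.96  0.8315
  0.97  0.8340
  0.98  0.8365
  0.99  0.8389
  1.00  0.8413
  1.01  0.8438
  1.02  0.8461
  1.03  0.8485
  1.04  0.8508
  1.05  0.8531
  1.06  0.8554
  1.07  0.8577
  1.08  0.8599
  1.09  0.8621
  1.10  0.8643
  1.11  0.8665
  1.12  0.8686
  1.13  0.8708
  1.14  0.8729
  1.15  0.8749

σ√T = 0.3 × 0.7071 = 0.2121
d₁ = [ln(210/170) + (0.007 + 0.3²/2)·0.5] / 0.2121 = [0.2113 + 0.0260] / 0.2121 = 1.1187 → 1.12
d₂ = d₁ − σ√T = 1.1187 − 0.2121 = 0.9066 → 0.91
e^(−rT) = e^(−0.007·0.5) = 0.9965
C = 210·N(1.12) − 170·0.9965·N(0.91) = 210·0.8686 − 170·0.9965·0.8186 = 182.4060 − 138.6749 = 43.7311

$43.73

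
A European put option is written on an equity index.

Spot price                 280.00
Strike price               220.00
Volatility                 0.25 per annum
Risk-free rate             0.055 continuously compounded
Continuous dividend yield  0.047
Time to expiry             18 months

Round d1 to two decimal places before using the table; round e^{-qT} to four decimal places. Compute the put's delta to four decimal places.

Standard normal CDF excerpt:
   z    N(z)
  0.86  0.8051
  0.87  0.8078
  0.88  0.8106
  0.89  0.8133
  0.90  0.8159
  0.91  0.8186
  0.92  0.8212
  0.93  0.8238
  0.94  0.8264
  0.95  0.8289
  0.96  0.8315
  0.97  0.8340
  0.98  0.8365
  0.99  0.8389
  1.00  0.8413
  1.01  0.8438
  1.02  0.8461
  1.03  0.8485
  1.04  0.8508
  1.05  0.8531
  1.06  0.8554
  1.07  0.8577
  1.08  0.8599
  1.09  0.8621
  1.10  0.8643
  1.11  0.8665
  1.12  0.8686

σ√T = 0.25 × 1.2247 = 0.3062
ln(S/K) + (r − q + σ²/2)T = ln(280/220) + (0.055 − 0.047 + 0.25²/2)·1.5 = 0.2412 + 0.0589 = 0.3000
d₁ = 0.3000 / 0.3062 = 0.9799 ⇒ 0.98
N(d₁) = N(0.98) = 0.8365
Δ_put = e^(−qT)·(N(d₁) − 1) = 0.9319·(0.8365 − 1) = -0.1524

-0.1524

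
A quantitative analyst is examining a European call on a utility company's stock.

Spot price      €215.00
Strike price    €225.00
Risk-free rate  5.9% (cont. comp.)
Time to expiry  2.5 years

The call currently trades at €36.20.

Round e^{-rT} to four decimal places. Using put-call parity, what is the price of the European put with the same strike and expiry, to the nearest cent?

exp(−rT) = exp(−0.059·2.5) = 0.8629
Put-call parity: C − P = S − K·e^(−rT) = 215 − 225·0.8629 = 215 − 194.1525 = 20.8475
P = C − (C − P) = 36.20 − (20.8475) = 15.3525

€15.35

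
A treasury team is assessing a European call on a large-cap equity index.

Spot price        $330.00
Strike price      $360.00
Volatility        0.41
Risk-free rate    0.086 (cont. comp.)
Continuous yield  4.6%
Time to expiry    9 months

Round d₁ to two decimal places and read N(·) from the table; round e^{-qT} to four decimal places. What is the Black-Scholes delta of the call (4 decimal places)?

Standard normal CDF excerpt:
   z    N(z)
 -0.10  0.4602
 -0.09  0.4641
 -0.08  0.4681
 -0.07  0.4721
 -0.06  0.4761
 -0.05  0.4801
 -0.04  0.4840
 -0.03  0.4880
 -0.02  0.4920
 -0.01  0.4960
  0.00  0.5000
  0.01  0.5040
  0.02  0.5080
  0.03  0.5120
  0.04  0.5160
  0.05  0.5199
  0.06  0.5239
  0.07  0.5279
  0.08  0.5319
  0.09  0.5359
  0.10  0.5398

T = 0.75;  σ√T = 0.3551
d₁ = [ln(330/360) + (0.086 − 0.046 + 0.41²/2)·0.75] / 0.3551 = [-0.0870 + 0.0930] / 0.3551 = 0.0170 → 0.02
N(d₁) = N(0.02) = 0.5080
Δ_call = e^(−qT)·N(d₁) = 0.9661·0.5080 = 0.4908

0.4908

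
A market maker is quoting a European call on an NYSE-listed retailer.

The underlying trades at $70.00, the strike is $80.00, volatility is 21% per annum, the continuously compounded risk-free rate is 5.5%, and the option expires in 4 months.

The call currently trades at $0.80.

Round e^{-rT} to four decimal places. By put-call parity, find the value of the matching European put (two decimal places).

exp(−rT) = exp(−0.055·0.3333) = 0.9818
Put-call parity: C − P = S − K·e^(−rT) = 70 − 80·0.9818 = 70 − 78.5440 = -8.5440
P = C − (C − P) = 0.80 − (-8.5440) = 9.3440

$9.34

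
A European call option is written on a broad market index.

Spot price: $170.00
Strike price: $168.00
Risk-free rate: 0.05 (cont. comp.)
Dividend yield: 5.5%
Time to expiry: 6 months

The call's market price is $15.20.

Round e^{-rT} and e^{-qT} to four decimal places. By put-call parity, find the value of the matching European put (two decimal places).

e^(−qT) = e^(−0.055·0.5) = 0.9729;  e^(−rT) = e^(−0.05·0.5) = 0.9753
Put-call parity: C − P = S·e^(−qT) − K·e^(−rT) = 170·0.9729 − 168·0.9753 = 165.3930 − 163.8504 = 1.5426
P = C − (C − P) = 15.20 − (1.5426) = 13.6574

$13.66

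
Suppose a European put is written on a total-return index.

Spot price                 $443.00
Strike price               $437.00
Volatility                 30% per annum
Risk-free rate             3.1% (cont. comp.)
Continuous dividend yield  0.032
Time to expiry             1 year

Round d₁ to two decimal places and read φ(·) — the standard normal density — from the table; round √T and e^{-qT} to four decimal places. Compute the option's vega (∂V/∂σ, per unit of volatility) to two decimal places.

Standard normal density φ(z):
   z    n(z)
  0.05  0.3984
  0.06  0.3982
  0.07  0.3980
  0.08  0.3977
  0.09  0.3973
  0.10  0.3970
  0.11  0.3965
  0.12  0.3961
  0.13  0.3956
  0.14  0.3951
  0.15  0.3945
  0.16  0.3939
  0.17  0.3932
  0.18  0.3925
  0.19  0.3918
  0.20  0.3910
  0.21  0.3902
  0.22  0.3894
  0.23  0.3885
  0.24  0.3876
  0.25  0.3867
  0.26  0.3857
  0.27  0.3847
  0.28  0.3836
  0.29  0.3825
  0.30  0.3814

168.10

σ√T = 0.3·√1 = 0.3000
ln(S/K) + (r − q + σ²/2)T = ln(443/437) + (0.031 − 0.032 + 0.3²/2)·1 = 0.0136 + 0.0440 = 0.0576
d₁ = 0.0576 / 0.3000 = 0.1921 ⇒ 0.19
√T = √1 = 1.0000
φ(d₁) = φ(0.19) = 0.3918
e^(−qT) = e^(−0.032·1) = 0.9685
vega = S·e^(−qT)·φ(d₁)·√T = 443·0.9685·0.3918·1.0000 = 168.1000
(The call has the same vega.)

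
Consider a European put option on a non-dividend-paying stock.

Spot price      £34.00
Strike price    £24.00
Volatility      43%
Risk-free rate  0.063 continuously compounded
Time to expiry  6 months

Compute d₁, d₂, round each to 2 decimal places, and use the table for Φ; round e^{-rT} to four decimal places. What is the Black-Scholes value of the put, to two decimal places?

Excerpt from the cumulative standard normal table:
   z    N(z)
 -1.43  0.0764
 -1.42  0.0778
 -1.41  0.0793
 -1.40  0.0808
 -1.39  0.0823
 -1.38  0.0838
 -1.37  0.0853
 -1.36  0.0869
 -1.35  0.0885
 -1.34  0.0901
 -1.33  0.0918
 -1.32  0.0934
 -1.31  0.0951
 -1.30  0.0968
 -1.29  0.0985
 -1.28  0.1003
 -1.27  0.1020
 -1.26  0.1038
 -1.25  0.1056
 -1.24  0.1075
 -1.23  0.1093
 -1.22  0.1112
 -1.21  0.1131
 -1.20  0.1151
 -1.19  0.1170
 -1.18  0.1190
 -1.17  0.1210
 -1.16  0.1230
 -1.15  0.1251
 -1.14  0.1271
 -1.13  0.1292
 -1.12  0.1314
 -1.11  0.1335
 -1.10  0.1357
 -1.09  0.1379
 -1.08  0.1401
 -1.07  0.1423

T = 0.5;  σ√T = 0.3041
d₁ = [ln(34/24) + (0.063 + 0.43²/2)·0.5] / 0.3041 = [0.3483 + 0.0777] / 0.3041 = 1.4012 ⇒ 1.40
d₂ = d₁ − σ√T = 1.4012 − 0.3041 = 1.0971 ⇒ 1.10
e^(−rT) = e^(−0.063·0.5) = 0.9690
P = 24·0.9690·N(-1.10) − 34·N(-1.40) = 24·0.9690·0.1357 − 34·0.0808 = 3.1558 − 2.7472 = 0.4086

£0.41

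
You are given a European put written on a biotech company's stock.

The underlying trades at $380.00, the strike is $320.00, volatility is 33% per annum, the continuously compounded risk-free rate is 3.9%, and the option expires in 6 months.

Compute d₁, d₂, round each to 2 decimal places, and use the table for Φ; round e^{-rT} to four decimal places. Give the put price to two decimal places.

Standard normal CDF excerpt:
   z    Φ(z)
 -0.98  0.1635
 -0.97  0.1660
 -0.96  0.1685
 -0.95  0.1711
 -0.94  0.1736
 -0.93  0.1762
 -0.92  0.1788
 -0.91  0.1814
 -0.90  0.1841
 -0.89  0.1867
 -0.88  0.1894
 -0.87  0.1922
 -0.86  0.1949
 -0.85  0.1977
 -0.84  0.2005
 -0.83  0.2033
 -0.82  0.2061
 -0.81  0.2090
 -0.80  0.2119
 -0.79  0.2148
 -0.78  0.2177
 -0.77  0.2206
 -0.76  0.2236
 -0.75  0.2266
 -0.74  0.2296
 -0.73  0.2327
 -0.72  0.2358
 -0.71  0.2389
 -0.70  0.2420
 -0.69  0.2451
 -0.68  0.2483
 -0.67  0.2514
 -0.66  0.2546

$9.98

σ√T = 0.33·√0.5 = 0.2333
d₁ = [ln(380/320) + (0.039 + 0.33²/2)·0.5] / 0.2333 = [0.1719 + 0.0467] / 0.2333 = 0.9367 ⇒ 0.94
d₂ = d₁ − σ√T = 0.9367 − 0.2333 = 0.7034 ⇒ 0.70
e^(−rT) = e^(−0.039·0.5) = 0.9807
N(−d₂) = N(-0.70) = 0.2420;  N(−d₁) = N(-0.94) = 0.1736
P = 320·0.9807·0.2420 − 380·0.1736 = 75.9454 − 65.9680 = 9.9774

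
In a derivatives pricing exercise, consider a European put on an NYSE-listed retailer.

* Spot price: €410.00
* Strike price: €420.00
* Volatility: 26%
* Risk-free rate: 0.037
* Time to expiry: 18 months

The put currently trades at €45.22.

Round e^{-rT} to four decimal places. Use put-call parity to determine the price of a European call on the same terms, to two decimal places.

€57.90

exp(−rT) = exp(−0.037·1.5) = 0.9460
Put-call parity: C − P = S − K·e^(−rT) = 410 − 420·0.9460 = 410 − 397.3200 = 12.6800
C = P + (C − P) = 45.22 + (12.6800) = 57.9000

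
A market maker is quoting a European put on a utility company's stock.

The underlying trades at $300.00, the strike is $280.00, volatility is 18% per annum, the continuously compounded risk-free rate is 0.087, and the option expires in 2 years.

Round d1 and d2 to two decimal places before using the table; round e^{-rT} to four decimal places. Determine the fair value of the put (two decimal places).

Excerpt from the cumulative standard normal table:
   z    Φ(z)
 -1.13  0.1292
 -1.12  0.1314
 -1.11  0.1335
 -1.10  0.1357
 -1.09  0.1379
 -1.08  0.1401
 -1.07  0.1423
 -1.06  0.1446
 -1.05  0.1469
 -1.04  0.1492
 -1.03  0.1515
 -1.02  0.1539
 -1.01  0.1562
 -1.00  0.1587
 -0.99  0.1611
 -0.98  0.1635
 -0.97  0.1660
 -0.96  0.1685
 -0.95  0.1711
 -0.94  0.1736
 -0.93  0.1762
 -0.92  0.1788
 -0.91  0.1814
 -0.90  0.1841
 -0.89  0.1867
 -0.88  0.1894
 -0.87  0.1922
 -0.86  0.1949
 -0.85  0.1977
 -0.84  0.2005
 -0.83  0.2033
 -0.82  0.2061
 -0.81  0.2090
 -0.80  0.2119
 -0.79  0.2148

σ√T = 0.18 × 1.4142 = 0.2546
ln(S/K) + (r + σ²/2)T = ln(300/280) + (0.087 + 0.18²/2)·2 = 0.0690 + 0.2064 = 0.2754
d₁ = 0.2754 / 0.2546 = 1.0818 ⇒ 1.08
d₂ = d₁ − σ√T = 1.0818 − 0.2546 = 0.8273 ⇒ 0.83
exp(−rT) = exp(−0.087·2) = 0.8403
N(−d₂) = N(-0.83) = 0.2033;  N(−d₁) = N(-1.08) = 0.1401
P = 280·0.8403·0.2033 − 300·0.1401 = 47.8332 − 42.0300 = 5.8032

$5.80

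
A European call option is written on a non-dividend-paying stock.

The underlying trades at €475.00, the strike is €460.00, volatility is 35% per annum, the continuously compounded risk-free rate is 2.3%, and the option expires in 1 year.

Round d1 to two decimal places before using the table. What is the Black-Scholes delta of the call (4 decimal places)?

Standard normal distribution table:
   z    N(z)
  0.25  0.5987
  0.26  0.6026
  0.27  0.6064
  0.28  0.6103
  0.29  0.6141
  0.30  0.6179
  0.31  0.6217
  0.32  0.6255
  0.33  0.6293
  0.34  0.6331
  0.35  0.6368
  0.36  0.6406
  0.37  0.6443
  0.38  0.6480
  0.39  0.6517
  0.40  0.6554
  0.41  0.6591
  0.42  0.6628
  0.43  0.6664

σ√T = 0.35·√1 = 0.3500
d₁ = [ln(475/460) + (0.023 + 0.35²/2)·1] / 0.3500 = [0.0321 + 0.0842] / 0.3500 = 0.3324 → 0.33
N(d₁) = N(0.33) = 0.6293
Δ_call = N(d₁) = 0.6293

0.6293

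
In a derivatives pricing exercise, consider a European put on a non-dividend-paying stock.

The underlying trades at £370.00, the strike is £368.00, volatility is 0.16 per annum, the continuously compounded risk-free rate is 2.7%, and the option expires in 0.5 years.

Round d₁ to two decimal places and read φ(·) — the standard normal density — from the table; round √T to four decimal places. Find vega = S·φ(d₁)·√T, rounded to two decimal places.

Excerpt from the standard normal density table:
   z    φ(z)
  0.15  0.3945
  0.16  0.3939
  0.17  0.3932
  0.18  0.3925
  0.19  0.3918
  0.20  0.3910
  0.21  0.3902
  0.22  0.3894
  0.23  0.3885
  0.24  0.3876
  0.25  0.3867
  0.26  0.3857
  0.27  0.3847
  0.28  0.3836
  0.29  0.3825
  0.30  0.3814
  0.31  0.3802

σ√T = 0.16 × 0.7071 = 0.1131
d₁ = [ln(370/368) + (0.027 + 0.16²/2)·0.5] / 0.1131 = [0.0054 + 0.0199] / 0.1131 = 0.2238 → 0.22
√T = √0.5 = 0.7071
φ(d₁) = φ(0.22) = 0.3894
vega = S·φ(d₁)·√T = 370·0.3894·0.7071 = 101.8776

101.88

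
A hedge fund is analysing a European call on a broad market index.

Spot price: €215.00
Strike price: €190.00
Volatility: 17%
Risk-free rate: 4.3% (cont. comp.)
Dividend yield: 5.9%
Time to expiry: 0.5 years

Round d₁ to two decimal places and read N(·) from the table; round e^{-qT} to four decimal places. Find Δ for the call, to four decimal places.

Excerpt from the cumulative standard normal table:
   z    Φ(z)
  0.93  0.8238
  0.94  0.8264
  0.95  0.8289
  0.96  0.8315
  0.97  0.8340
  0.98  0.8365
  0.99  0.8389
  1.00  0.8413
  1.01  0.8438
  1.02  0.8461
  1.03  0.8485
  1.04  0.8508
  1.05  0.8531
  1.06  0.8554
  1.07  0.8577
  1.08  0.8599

0.8215

T = 0.5;  σ√T = 0.1202
d₁ = [ln(215/190) + (0.043 − 0.059 + 0.17²/2)·0.5] / 0.1202 = [0.1236 − 0.0008] / 0.1202 = 1.0219 which rounds to 1.02
N(d₁) = N(1.02) = 0.8461
Δ_call = exp(−qT)·N(d₁) = 0.9709·0.8461 = 0.8215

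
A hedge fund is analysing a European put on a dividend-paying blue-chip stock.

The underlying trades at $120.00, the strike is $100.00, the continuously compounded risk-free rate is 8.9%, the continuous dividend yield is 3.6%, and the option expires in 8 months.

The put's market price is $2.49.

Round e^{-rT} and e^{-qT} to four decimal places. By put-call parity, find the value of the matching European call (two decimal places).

$25.41

exp(−qT) = exp(−0.036·0.6667) = 0.9763;  exp(−rT) = exp(−0.089·0.6667) = 0.9424
Put-call parity: C − P = S·e^(−qT) − K·e^(−rT) = 120·0.9763 − 100·0.9424 = 117.1560 − 94.2400 = 22.9160
C = P + (C − P) = 2.49 + (22.9160) = 25.4060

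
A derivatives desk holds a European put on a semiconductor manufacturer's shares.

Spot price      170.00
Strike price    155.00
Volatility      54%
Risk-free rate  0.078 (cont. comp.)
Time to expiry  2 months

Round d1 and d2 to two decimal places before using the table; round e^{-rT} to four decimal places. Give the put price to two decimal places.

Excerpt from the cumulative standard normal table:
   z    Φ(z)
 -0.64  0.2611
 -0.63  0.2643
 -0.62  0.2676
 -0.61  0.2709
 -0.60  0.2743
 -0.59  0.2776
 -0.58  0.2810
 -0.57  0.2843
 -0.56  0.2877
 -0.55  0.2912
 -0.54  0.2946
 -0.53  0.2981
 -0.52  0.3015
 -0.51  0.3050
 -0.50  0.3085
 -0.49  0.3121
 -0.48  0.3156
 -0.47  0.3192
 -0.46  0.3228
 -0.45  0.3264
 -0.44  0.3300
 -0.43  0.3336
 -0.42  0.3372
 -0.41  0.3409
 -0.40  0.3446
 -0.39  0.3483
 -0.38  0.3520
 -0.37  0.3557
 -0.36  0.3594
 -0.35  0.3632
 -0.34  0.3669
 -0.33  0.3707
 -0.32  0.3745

σ√T = 0.54 × 0.4082 = 0.2205
d₁ = [ln(170/155) + (0.078 + 0.54²/2)·0.1667] / 0.2205 = [0.0924 + 0.0373] / 0.2205 = 0.5882 ≈ 0.59
d₂ = d₁ − σ√T = 0.5882 − 0.2205 = 0.3678 ≈ 0.37
exp(−rT) = exp(−0.078·0.1667) = 0.9871
N(−d₂) = N(-0.37) = 0.3557;  N(−d₁) = N(-0.59) = 0.2776
P = 155·0.9871·0.3557 − 170·0.2776 = 54.4223 − 47.1920 = 7.2303

7.23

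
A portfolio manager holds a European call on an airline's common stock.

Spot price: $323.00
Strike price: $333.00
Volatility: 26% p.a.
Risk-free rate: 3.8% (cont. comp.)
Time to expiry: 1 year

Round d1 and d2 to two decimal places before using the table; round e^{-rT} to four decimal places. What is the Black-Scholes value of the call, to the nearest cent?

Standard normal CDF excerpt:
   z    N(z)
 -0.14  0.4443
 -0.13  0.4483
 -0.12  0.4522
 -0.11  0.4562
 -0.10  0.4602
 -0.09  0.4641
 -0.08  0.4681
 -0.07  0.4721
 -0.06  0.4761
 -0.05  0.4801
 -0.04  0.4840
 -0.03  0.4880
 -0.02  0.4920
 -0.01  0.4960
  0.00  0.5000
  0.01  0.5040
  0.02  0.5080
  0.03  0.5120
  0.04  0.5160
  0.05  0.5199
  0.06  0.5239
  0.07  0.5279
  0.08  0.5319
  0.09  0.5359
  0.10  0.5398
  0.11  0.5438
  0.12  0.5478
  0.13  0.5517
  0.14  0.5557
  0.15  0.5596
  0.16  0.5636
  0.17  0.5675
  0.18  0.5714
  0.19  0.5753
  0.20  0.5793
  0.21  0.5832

$34.51

σ√T = 0.26 × 1.0000 = 0.2600
ln(S/K) + (r + σ²/2)T = ln(323/333) + (0.038 + 0.26²/2)·1 = -0.0305 + 0.0718 = 0.0413
d₁ = 0.0413 / 0.2600 = 0.1589 ≈ 0.16
d₂ = d₁ − σ√T = 0.1589 − 0.2600 = -0.1011 ≈ -0.10
exp(−rT) = exp(−0.038·1) = 0.9627
N(d₁) = N(0.16) = 0.5636;  N(d₂) = N(-0.10) = 0.4602
C = 323·0.5636 − 333·0.9627·0.4602 = 182.0428 − 147.5305 = 34.5123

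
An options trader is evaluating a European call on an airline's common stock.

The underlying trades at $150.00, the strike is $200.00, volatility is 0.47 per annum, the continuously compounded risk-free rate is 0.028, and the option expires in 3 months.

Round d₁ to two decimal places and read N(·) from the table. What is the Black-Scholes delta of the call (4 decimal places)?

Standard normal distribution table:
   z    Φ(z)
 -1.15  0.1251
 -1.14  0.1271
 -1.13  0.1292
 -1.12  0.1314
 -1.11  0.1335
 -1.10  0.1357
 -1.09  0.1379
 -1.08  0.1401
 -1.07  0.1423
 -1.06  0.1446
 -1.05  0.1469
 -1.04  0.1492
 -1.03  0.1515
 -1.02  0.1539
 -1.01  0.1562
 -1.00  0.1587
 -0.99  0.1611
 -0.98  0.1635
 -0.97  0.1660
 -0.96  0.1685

0.1401

σ√T = 0.47 × 0.5000 = 0.2350
d₁ = [ln(150/200) + (0.028 + 0.47²/2)·0.25] / 0.2350 = [-0.2877 + 0.0346] / 0.2350 = -1.0769 → -1.08
N(d₁) = N(-1.08) = 0.1401
Δ_call = N(d₁) = 0.1401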